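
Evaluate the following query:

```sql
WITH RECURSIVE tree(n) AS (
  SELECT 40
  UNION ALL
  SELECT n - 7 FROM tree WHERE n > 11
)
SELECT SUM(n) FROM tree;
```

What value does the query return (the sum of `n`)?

Base: n=40.
Iteration 1: 40 > 11 holds -> n = 40 - 7 = 33.
Iteration 2: 33 > 11 holds -> n = 33 - 7 = 26.
Iteration 3: 26 > 11 holds -> n = 26 - 7 = 19.
Iteration 4: 19 > 11 holds -> n = 19 - 7 = 12.
Iteration 5: 12 > 11 holds -> n = 12 - 7 = 5.
Iteration 6: 5 > 11 fails; recursion stops.
SUM(n) = 40 + 33 + 26 + 19 + 12 + 5 = 135.

135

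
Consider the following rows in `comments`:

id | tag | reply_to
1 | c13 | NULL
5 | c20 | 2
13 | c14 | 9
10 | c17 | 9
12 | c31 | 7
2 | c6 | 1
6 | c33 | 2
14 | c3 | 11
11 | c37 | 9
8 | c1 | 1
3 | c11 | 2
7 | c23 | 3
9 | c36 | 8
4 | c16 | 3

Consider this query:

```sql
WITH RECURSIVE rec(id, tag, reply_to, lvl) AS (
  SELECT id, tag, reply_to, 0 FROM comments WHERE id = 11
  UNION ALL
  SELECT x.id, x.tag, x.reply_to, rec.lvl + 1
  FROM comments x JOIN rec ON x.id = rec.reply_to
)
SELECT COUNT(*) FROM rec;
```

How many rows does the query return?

4

Base: id=11 (c37), reply_to=9, lvl 0.
Iteration 1: join on id=9 -> c36 (id 9, reply_to=8, lvl 1).
Iteration 2: join on id=8 -> c1 (id 8, reply_to=1, lvl 2).
Iteration 3: join on id=1 -> c13 (id 1, reply_to=NULL, lvl 3).
Iteration 4: reply_to is NULL; no match; recursion stops.
Total rows emitted: 4.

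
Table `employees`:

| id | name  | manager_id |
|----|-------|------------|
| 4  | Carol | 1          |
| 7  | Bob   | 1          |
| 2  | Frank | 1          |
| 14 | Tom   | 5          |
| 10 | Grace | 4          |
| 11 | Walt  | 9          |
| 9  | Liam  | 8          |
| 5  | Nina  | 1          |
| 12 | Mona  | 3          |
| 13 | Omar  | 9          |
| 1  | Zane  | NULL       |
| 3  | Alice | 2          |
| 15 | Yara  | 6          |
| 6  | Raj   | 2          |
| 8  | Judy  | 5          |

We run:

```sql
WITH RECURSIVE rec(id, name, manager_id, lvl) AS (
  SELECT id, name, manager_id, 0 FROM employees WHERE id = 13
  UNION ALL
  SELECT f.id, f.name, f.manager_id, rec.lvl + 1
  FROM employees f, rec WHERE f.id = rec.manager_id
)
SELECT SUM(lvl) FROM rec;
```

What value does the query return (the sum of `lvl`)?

10

Base: id=13 (Omar), manager_id=9, lvl 0.
Iteration 1: join on id=9 -> Liam (id 9, manager_id=8, lvl 1).
Iteration 2: join on id=8 -> Judy (id 8, manager_id=5, lvl 2).
Iteration 3: join on id=5 -> Nina (id 5, manager_id=1, lvl 3).
Iteration 4: join on id=1 -> Zane (id 1, manager_id=NULL, lvl 4).
Iteration 5: manager_id is NULL; no match; recursion stops.
SUM(lvl) = 0 + 1 + 2 + 3 + 4 = 10.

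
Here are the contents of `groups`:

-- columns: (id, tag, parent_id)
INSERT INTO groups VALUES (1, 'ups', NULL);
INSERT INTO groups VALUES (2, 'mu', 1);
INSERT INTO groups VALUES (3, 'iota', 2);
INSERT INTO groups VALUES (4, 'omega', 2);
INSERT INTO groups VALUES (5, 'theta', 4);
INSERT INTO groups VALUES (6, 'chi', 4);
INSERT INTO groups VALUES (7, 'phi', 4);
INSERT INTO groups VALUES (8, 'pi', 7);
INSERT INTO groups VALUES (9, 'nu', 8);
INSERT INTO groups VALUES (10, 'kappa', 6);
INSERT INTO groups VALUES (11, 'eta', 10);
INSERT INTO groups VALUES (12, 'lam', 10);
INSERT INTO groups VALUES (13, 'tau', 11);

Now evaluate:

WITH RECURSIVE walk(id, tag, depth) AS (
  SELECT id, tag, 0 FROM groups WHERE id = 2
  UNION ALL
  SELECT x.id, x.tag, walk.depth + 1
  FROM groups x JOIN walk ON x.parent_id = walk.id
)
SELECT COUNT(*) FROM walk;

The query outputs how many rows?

12

Base: id=2 (mu) at depth 0.
Iteration 1: rows with parent_id in {2} -> iota (id 3, depth 1), omega (id 4, depth 1).
Iteration 2: rows with parent_id in {3,4} -> theta (id 5, depth 2), chi (id 6, depth 2), phi (id 7, depth 2).
Iteration 3: rows with parent_id in {5,6,7} -> pi (id 8, depth 3), kappa (id 10, depth 3).
Iteration 4: rows with parent_id in {8,10} -> nu (id 9, depth 4), eta (id 11, depth 4), lam (id 12, depth 4).
Iteration 5: rows with parent_id in {9,11,12} -> tau (id 13, depth 5).
Iteration 6: no rows with parent_id in {13}; recursion stops.
Total rows emitted: 12.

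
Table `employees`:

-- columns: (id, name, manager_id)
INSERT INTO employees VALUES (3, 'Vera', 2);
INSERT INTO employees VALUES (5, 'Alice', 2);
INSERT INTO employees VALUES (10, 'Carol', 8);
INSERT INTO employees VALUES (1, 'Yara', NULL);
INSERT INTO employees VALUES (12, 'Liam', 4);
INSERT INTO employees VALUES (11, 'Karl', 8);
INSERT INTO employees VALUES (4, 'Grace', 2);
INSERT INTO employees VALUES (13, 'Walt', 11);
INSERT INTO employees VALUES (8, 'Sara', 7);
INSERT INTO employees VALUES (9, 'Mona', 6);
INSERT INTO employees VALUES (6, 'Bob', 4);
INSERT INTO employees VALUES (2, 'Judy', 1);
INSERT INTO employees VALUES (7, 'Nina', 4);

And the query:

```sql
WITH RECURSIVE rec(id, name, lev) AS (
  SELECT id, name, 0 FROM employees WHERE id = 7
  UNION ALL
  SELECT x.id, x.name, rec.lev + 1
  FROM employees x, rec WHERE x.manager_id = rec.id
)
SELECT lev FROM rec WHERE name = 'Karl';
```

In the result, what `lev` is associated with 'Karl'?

2

Base: id=7 (Nina) at lev 0.
Iteration 1: rows with manager_id in {7} -> Sara (id 8, lev 1).
Iteration 2: rows with manager_id in {8} -> Carol (id 10, lev 2), Karl (id 11, lev 2).
Iteration 3: rows with manager_id in {10,11} -> Walt (id 13, lev 3).
Iteration 4: no rows with manager_id in {13}; recursion stops.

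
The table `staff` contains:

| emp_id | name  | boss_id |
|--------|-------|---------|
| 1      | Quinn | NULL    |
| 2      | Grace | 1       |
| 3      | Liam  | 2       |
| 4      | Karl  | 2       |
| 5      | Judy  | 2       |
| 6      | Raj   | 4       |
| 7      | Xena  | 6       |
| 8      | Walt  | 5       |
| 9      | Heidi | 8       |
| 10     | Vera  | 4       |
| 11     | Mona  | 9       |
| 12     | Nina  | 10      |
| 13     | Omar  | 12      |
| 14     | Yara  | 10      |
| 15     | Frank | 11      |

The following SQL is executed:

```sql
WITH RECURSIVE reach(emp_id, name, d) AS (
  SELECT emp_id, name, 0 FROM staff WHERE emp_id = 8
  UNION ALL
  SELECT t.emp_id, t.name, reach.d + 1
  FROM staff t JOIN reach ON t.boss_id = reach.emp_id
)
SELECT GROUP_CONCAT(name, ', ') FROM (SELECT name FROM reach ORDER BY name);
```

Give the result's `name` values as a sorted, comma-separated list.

Frank, Heidi, Mona, Walt

Base: emp_id=8 (Walt) at d 0.
Iteration 1: rows with boss_id in {8} -> Heidi (id 9, d 1).
Iteration 2: rows with boss_id in {9} -> Mona (id 11, d 2).
Iteration 3: rows with boss_id in {11} -> Frank (id 15, d 3).
Iteration 4: no rows with boss_id in {15}; recursion stops.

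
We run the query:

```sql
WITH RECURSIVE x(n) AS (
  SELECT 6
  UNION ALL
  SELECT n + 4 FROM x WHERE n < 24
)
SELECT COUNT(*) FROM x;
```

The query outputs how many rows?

6

Base: n=6.
Iteration 1: 6 < 24 holds -> n = 6 + 4 = 10.
Iteration 2: 10 < 24 holds -> n = 10 + 4 = 14.
Iteration 3: 14 < 24 holds -> n = 14 + 4 = 18.
Iteration 4: 18 < 24 holds -> n = 18 + 4 = 22.
Iteration 5: 22 < 24 holds -> n = 22 + 4 = 26.
Iteration 6: 26 < 24 fails; recursion stops.
Total rows emitted: 6.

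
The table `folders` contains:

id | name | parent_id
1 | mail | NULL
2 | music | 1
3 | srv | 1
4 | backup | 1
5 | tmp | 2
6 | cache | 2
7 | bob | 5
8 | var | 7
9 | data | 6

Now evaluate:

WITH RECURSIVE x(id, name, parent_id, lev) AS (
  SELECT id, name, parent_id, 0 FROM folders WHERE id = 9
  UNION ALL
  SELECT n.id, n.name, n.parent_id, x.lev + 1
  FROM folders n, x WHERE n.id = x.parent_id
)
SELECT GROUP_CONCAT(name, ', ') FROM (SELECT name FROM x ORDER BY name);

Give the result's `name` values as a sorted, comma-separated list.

cache, data, mail, music

Base: id=9 (data), parent_id=6, lev 0.
Iteration 1: join on id=6 -> cache (id 6, parent_id=2, lev 1).
Iteration 2: join on id=2 -> music (id 2, parent_id=1, lev 2).
Iteration 3: join on id=1 -> mail (id 1, parent_id=NULL, lev 3).
Iteration 4: parent_id is NULL; no match; recursion stops.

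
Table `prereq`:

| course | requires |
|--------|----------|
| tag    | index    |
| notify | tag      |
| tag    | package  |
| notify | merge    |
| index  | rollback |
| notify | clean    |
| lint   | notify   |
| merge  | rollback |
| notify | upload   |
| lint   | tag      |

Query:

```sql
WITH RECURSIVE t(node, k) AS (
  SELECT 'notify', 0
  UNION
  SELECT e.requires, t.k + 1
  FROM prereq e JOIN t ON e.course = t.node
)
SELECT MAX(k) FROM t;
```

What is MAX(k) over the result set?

3

Base: (notify, k=0).
Iteration 1: edges from {notify} -> (clean, k=1), (merge, k=1), (tag, k=1), (upload, k=1).
Iteration 2: edges from {clean,merge,tag,upload} -> (index, k=2), (package, k=2), (rollback, k=2).
Iteration 3: edges from {index,package,rollback} -> (rollback, k=3).
Iteration 4: no outgoing edges from {rollback}; recursion stops.
k values: 0, 1, 1, 1, 1, 2, 2, 2, 3; the maximum is 3.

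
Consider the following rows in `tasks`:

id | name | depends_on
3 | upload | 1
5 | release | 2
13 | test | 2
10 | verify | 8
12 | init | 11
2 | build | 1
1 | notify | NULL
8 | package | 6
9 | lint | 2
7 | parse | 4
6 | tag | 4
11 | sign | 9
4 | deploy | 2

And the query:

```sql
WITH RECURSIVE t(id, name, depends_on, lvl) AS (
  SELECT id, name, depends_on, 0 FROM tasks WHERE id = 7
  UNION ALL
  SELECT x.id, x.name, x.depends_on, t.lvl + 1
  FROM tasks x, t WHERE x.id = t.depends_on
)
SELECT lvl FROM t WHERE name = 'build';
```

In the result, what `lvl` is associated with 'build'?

2

Base: id=7 (parse), depends_on=4, lvl 0.
Iteration 1: join on id=4 -> deploy (id 4, depends_on=2, lvl 1).
Iteration 2: join on id=2 -> build (id 2, depends_on=1, lvl 2).
Iteration 3: join on id=1 -> notify (id 1, depends_on=NULL, lvl 3).
Iteration 4: depends_on is NULL; no match; recursion stops.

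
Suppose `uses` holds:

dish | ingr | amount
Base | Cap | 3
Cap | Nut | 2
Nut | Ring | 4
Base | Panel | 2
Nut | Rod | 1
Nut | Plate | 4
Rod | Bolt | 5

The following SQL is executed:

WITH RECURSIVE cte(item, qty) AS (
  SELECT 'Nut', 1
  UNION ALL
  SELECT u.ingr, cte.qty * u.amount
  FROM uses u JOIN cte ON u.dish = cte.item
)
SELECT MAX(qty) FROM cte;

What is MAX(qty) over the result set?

Base: (Nut, qty=1).
Iteration 1: components of {Nut} -> Plate = 1*4 = 4, Ring = 1*4 = 4, Rod = 1*1 = 1.
Iteration 2: components of {Plate,Ring,Rod} -> Bolt = 1*5 = 5.
Iteration 3: no further components; recursion stops.
qty values: 1, 4, 1, 4, 5; the maximum is 5.

5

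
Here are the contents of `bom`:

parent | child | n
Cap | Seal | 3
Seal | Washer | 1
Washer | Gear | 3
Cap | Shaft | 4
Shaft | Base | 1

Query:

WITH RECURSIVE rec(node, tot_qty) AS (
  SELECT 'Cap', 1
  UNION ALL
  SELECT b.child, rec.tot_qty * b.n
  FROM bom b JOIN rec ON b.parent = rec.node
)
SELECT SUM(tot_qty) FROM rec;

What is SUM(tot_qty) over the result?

Base: (Cap, tot_qty=1).
Iteration 1: components of {Cap} -> Seal = 1*3 = 3, Shaft = 1*4 = 4.
Iteration 2: components of {Seal,Shaft} -> Base = 4*1 = 4, Washer = 3*1 = 3.
Iteration 3: components of {Base,Washer} -> Gear = 3*3 = 9.
Iteration 4: no further components; recursion stops.
SUM(tot_qty) = 1 + 3 + 4 + 3 + 4 + 9 = 24.

24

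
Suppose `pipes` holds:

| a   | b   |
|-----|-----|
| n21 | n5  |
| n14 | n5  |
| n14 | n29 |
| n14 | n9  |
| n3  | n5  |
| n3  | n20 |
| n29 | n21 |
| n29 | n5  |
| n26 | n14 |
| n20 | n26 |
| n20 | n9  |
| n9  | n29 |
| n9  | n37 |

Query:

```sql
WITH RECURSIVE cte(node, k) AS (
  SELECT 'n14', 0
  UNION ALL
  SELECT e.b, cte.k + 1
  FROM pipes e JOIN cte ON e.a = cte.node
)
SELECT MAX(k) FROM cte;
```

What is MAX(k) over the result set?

Base: (n14, k=0).
Iteration 1: edges from {n14} -> (n29, k=1), (n5, k=1), (n9, k=1).
Iteration 2: edges from {n29,n5,n9} -> (n21, k=2), (n29, k=2), (n37, k=2), (n5, k=2).
Iteration 3: edges from {n21,n29,n37,n5} -> (n21, k=3), (n5, k=3) x2. [UNION ALL keeps all 3 new rows, including repeats]
Iteration 4: edges from {n21,n5} -> (n5, k=4).
Iteration 5: no outgoing edges from {n5}; recursion stops.
k values: 0, 1, 1, 1, 2, 2, 2, 2, 3, 3, 3, 4; the maximum is 4.

4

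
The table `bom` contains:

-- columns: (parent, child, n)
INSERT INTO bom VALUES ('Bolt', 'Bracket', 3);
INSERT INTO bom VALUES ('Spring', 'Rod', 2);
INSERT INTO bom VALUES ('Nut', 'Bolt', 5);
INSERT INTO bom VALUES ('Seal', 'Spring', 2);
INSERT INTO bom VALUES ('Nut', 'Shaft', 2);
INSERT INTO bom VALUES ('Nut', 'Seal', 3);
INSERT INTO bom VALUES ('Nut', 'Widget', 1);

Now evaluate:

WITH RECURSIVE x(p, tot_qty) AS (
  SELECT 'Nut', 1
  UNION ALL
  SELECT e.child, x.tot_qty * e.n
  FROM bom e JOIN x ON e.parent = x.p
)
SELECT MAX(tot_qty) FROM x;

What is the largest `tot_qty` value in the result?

15

Base: (Nut, tot_qty=1).
Iteration 1: components of {Nut} -> Bolt = 1*5 = 5, Seal = 1*3 = 3, Shaft = 1*2 = 2, Widget = 1*1 = 1.
Iteration 2: components of {Bolt,Seal,Shaft,Widget} -> Bracket = 5*3 = 15, Spring = 3*2 = 6.
Iteration 3: components of {Bracket,Spring} -> Rod = 6*2 = 12.
Iteration 4: no further components; recursion stops.
tot_qty values: 1, 2, 5, 3, 1, 15, 6, 12; the maximum is 15.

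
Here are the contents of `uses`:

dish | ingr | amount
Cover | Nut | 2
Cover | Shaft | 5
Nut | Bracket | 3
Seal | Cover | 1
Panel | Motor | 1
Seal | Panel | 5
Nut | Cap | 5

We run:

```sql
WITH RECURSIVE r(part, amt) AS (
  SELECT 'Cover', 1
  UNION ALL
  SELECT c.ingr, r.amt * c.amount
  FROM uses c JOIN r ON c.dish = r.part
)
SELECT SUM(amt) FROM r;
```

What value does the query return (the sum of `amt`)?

Base: (Cover, amt=1).
Iteration 1: components of {Cover} -> Nut = 1*2 = 2, Shaft = 1*5 = 5.
Iteration 2: components of {Nut,Shaft} -> Bracket = 2*3 = 6, Cap = 2*5 = 10.
Iteration 3: no further components; recursion stops.
SUM(amt) = 1 + 2 + 5 + 10 + 6 = 24.

24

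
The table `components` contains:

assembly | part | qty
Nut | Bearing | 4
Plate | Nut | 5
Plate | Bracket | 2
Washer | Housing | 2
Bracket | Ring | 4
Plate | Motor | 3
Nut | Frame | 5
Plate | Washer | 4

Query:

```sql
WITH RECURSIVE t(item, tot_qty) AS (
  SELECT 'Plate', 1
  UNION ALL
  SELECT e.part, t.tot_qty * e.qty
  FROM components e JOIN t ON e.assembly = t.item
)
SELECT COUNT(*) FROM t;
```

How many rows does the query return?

Base: (Plate, tot_qty=1).
Iteration 1: components of {Plate} -> Bracket = 1*2 = 2, Motor = 1*3 = 3, Nut = 1*5 = 5, Washer = 1*4 = 4.
Iteration 2: components of {Bracket,Motor,Nut,Washer} -> Bearing = 5*4 = 20, Frame = 5*5 = 25, Housing = 4*2 = 8, Ring = 2*4 = 8.
Iteration 3: no further components; recursion stops.
Total rows emitted: 9.

9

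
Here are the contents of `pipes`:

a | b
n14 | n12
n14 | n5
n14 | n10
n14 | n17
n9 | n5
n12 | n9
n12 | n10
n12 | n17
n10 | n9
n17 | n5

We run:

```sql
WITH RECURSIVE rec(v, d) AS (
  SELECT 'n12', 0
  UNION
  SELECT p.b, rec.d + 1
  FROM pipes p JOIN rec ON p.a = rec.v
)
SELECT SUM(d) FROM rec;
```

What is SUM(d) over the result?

Base: (n12, d=0).
Iteration 1: edges from {n12} -> (n10, d=1), (n17, d=1), (n9, d=1).
Iteration 2: edges from {n10,n17,n9} -> (n5, d=2), (n9, d=2). [UNION drops 1 duplicate row(s)]
Iteration 3: edges from {n5,n9} -> (n5, d=3).
Iteration 4: no outgoing edges from {n5}; recursion stops.
SUM(d) = 0 + 1 + 1 + 1 + 2 + 2 + 3 = 10.

10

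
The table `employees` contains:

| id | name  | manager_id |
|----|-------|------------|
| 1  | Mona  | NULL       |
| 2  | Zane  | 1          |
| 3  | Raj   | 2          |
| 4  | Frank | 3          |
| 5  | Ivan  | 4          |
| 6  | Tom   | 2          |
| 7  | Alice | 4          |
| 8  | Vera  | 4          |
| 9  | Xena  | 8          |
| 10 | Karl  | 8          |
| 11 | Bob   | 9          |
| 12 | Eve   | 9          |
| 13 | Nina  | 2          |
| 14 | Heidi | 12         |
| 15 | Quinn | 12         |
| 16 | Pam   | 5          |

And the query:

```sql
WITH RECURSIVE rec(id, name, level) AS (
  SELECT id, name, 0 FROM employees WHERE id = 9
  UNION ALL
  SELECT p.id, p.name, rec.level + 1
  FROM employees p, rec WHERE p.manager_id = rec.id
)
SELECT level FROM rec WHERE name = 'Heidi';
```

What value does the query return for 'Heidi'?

2

Base: id=9 (Xena) at level 0.
Iteration 1: rows with manager_id in {9} -> Bob (id 11, level 1), Eve (id 12, level 1).
Iteration 2: rows with manager_id in {11,12} -> Heidi (id 14, level 2), Quinn (id 15, level 2).
Iteration 3: no rows with manager_id in {14,15}; recursion stops.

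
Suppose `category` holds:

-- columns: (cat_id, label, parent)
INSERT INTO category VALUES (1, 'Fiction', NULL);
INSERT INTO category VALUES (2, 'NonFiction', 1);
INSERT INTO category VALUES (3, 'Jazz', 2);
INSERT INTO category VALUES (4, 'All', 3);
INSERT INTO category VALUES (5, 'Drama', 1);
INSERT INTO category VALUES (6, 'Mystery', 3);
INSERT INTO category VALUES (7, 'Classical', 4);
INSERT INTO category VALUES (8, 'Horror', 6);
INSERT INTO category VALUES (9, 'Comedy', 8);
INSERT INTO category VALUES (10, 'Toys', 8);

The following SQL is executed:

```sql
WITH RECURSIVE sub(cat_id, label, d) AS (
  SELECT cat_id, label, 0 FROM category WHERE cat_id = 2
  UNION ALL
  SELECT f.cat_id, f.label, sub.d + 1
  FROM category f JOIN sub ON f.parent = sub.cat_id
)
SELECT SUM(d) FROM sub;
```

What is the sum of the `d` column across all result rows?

19

Base: cat_id=2 (NonFiction) at d 0.
Iteration 1: rows with parent in {2} -> Jazz (id 3, d 1).
Iteration 2: rows with parent in {3} -> All (id 4, d 2), Mystery (id 6, d 2).
Iteration 3: rows with parent in {4,6} -> Classical (id 7, d 3), Horror (id 8, d 3).
Iteration 4: rows with parent in {7,8} -> Comedy (id 9, d 4), Toys (id 10, d 4).
Iteration 5: no rows with parent in {9,10}; recursion stops.
SUM(d) = 0 + 1 + 2 + 2 + 3 + 3 + 4 + 4 = 19.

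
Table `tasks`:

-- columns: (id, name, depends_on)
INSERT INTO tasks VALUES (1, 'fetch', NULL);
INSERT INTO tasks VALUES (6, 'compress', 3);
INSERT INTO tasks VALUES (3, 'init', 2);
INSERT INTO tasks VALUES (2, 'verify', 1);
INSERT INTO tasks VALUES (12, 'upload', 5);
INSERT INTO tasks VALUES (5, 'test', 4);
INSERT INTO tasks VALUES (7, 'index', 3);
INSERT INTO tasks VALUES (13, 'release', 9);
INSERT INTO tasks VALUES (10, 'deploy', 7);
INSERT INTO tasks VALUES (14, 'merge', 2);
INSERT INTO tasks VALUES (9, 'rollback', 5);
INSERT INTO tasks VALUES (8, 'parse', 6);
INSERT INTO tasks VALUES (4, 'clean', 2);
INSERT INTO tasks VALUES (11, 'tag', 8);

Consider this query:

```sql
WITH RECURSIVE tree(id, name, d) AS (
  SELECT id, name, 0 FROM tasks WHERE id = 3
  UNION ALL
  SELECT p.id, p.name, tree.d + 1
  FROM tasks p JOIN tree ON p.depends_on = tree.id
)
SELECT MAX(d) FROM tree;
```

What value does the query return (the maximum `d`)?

Base: id=3 (init) at d 0.
Iteration 1: rows with depends_on in {3} -> compress (id 6, d 1), index (id 7, d 1).
Iteration 2: rows with depends_on in {6,7} -> parse (id 8, d 2), deploy (id 10, d 2).
Iteration 3: rows with depends_on in {8,10} -> tag (id 11, d 3).
Iteration 4: no rows with depends_on in {11}; recursion stops.
d values: 0, 1, 1, 2, 2, 3; the maximum is 3.

3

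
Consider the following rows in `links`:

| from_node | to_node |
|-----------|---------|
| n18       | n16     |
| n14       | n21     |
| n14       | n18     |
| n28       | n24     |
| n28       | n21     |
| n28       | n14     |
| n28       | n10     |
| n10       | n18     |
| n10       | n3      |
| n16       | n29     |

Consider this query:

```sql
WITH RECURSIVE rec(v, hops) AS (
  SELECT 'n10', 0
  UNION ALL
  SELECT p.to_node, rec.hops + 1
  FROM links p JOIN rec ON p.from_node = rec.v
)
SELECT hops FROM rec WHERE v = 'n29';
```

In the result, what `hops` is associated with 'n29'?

3

Base: (n10, hops=0).
Iteration 1: edges from {n10} -> (n18, hops=1), (n3, hops=1).
Iteration 2: edges from {n18,n3} -> (n16, hops=2).
Iteration 3: edges from {n16} -> (n29, hops=3).
Iteration 4: no outgoing edges from {n29}; recursion stops.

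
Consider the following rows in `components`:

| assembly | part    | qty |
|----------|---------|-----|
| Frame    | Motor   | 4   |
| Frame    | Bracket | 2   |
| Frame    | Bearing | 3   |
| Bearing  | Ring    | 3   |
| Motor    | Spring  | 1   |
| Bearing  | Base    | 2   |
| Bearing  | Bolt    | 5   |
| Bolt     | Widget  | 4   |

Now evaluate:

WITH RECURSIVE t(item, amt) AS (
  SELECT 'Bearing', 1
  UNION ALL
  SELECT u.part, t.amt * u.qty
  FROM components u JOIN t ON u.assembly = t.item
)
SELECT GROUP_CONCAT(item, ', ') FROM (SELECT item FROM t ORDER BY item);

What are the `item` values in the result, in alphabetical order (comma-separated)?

Base: (Bearing, amt=1).
Iteration 1: components of {Bearing} -> Base = 1*2 = 2, Bolt = 1*5 = 5, Ring = 1*3 = 3.
Iteration 2: components of {Base,Bolt,Ring} -> Widget = 5*4 = 20.
Iteration 3: no further components; recursion stops.

Base, Bearing, Bolt, Ring, Widget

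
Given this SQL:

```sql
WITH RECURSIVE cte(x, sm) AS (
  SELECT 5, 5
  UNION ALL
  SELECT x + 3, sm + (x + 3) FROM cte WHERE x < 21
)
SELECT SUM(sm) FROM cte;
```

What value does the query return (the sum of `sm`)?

308

Base: x=5, sm=5.
Iteration 1: 5 < 21 holds -> x = 5 + 3 = 8, sm = 5 + 8 = 13.
Iteration 2: 8 < 21 holds -> x = 8 + 3 = 11, sm = 13 + 11 = 24.
Iteration 3: 11 < 21 holds -> x = 11 + 3 = 14, sm = 24 + 14 = 38.
Iteration 4: 14 < 21 holds -> x = 14 + 3 = 17, sm = 38 + 17 = 55.
Iteration 5: 17 < 21 holds -> x = 17 + 3 = 20, sm = 55 + 20 = 75.
Iteration 6: 20 < 21 holds -> x = 20 + 3 = 23, sm = 75 + 23 = 98.
Iteration 7: 23 < 21 fails; recursion stops.
SUM(sm) = 5 + 13 + 24 + 38 + 55 + 75 + 98 = 308.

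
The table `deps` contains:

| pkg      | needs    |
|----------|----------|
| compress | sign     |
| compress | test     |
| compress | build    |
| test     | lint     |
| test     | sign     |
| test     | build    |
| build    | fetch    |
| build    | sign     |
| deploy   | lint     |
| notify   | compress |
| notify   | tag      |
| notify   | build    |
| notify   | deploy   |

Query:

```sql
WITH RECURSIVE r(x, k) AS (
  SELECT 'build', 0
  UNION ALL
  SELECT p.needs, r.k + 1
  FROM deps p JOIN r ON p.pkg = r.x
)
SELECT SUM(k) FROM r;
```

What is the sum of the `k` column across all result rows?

2

Base: (build, k=0).
Iteration 1: edges from {build} -> (fetch, k=1), (sign, k=1).
Iteration 2: no outgoing edges from {fetch,sign}; recursion stops.
SUM(k) = 0 + 1 + 1 = 2.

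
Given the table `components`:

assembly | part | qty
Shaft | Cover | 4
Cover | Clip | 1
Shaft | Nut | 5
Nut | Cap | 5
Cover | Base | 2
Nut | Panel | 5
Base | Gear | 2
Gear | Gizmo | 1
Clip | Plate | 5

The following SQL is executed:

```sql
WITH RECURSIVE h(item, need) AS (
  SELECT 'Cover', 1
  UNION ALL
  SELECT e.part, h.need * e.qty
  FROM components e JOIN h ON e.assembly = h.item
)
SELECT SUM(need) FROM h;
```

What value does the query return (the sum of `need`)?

17

Base: (Cover, need=1).
Iteration 1: components of {Cover} -> Base = 1*2 = 2, Clip = 1*1 = 1.
Iteration 2: components of {Base,Clip} -> Gear = 2*2 = 4, Plate = 1*5 = 5.
Iteration 3: components of {Gear,Plate} -> Gizmo = 4*1 = 4.
Iteration 4: no further components; recursion stops.
SUM(need) = 1 + 1 + 2 + 5 + 4 + 4 = 17.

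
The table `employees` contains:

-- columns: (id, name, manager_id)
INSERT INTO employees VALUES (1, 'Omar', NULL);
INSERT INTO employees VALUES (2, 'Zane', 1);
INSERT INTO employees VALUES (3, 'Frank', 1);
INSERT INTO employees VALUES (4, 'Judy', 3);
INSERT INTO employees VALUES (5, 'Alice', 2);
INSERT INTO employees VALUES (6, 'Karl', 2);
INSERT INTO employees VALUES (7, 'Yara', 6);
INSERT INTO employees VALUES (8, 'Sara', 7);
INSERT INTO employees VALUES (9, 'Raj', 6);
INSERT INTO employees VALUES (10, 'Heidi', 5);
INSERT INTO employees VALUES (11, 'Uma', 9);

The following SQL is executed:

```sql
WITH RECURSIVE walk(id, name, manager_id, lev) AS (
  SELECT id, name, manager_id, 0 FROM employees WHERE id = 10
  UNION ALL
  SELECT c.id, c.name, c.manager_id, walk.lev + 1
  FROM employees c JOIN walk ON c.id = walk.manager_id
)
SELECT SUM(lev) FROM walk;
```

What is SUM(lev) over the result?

Base: id=10 (Heidi), manager_id=5, lev 0.
Iteration 1: join on id=5 -> Alice (id 5, manager_id=2, lev 1).
Iteration 2: join on id=2 -> Zane (id 2, manager_id=1, lev 2).
Iteration 3: join on id=1 -> Omar (id 1, manager_id=NULL, lev 3).
Iteration 4: manager_id is NULL; no match; recursion stops.
SUM(lev) = 0 + 1 + 2 + 3 = 6.

6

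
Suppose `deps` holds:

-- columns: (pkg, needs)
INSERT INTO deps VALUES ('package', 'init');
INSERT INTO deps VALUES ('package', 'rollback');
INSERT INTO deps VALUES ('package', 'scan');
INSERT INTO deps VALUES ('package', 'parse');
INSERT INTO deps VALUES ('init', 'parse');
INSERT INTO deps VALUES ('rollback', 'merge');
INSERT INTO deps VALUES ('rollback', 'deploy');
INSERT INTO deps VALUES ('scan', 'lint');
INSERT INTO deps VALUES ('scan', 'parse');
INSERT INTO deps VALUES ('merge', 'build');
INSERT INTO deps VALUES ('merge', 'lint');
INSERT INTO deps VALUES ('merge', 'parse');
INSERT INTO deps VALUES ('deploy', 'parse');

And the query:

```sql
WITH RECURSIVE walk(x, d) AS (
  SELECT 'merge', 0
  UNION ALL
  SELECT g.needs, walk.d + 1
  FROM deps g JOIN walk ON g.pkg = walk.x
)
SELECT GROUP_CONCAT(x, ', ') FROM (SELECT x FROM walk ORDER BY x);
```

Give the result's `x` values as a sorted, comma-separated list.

build, lint, merge, parse

Base: (merge, d=0).
Iteration 1: edges from {merge} -> (build, d=1), (lint, d=1), (parse, d=1).
Iteration 2: no outgoing edges from {build,lint,parse}; recursion stops.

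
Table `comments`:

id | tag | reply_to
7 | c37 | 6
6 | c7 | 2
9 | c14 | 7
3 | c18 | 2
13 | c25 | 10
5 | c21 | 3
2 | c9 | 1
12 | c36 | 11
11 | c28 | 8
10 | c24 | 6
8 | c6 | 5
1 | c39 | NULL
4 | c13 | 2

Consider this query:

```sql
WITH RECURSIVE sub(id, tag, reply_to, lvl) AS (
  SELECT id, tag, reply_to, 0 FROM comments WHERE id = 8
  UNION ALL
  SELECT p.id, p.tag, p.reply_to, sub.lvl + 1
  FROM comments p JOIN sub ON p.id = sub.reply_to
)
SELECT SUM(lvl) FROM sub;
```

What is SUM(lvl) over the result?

10

Base: id=8 (c6), reply_to=5, lvl 0.
Iteration 1: join on id=5 -> c21 (id 5, reply_to=3, lvl 1).
Iteration 2: join on id=3 -> c18 (id 3, reply_to=2, lvl 2).
Iteration 3: join on id=2 -> c9 (id 2, reply_to=1, lvl 3).
Iteration 4: join on id=1 -> c39 (id 1, reply_to=NULL, lvl 4).
Iteration 5: reply_to is NULL; no match; recursion stops.
SUM(lvl) = 0 + 1 + 2 + 3 + 4 = 10.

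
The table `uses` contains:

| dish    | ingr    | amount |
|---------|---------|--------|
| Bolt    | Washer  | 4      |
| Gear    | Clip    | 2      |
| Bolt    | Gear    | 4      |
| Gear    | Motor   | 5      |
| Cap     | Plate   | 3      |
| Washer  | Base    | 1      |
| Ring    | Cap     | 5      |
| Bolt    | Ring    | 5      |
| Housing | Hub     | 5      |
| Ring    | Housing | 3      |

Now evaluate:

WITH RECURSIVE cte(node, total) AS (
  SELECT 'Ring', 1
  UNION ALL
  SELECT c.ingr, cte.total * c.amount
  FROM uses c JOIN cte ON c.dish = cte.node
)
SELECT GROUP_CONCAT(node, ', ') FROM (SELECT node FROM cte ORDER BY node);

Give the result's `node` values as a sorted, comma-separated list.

Cap, Housing, Hub, Plate, Ring

Base: (Ring, total=1).
Iteration 1: components of {Ring} -> Cap = 1*5 = 5, Housing = 1*3 = 3.
Iteration 2: components of {Cap,Housing} -> Hub = 3*5 = 15, Plate = 5*3 = 15.
Iteration 3: no further components; recursion stops.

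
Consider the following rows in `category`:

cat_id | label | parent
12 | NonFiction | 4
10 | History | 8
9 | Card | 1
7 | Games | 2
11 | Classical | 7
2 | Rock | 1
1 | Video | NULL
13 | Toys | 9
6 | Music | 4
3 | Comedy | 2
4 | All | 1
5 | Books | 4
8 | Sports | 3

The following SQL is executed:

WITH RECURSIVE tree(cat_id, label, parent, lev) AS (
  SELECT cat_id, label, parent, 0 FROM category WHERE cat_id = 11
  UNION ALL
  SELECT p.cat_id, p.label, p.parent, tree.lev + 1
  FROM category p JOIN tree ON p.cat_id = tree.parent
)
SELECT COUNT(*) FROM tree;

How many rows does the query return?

4

Base: cat_id=11 (Classical), parent=7, lev 0.
Iteration 1: join on cat_id=7 -> Games (id 7, parent=2, lev 1).
Iteration 2: join on cat_id=2 -> Rock (id 2, parent=1, lev 2).
Iteration 3: join on cat_id=1 -> Video (id 1, parent=NULL, lev 3).
Iteration 4: parent is NULL; no match; recursion stops.
Total rows emitted: 4.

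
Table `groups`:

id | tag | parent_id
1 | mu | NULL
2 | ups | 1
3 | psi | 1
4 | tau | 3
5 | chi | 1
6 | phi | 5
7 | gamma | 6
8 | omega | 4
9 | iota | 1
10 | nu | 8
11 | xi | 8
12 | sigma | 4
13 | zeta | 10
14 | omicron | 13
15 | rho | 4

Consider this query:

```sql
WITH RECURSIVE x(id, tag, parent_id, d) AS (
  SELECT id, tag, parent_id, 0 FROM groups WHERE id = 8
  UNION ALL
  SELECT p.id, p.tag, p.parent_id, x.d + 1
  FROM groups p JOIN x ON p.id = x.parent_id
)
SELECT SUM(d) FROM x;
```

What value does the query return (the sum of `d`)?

6

Base: id=8 (omega), parent_id=4, d 0.
Iteration 1: join on id=4 -> tau (id 4, parent_id=3, d 1).
Iteration 2: join on id=3 -> psi (id 3, parent_id=1, d 2).
Iteration 3: join on id=1 -> mu (id 1, parent_id=NULL, d 3).
Iteration 4: parent_id is NULL; no match; recursion stops.
SUM(d) = 0 + 1 + 2 + 3 = 6.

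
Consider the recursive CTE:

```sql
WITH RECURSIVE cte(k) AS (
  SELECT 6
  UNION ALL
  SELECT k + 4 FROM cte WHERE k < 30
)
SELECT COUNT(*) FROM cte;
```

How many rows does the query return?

7

Base: k=6.
Iteration 1: 6 < 30 holds -> k = 6 + 4 = 10.
Iteration 2: 10 < 30 holds -> k = 10 + 4 = 14.
Iteration 3: 14 < 30 holds -> k = 14 + 4 = 18.
Iteration 4: 18 < 30 holds -> k = 18 + 4 = 22.
Iteration 5: 22 < 30 holds -> k = 22 + 4 = 26.
Iteration 6: 26 < 30 holds -> k = 26 + 4 = 30.
Iteration 7: 30 < 30 fails; recursion stops.
Total rows emitted: 7.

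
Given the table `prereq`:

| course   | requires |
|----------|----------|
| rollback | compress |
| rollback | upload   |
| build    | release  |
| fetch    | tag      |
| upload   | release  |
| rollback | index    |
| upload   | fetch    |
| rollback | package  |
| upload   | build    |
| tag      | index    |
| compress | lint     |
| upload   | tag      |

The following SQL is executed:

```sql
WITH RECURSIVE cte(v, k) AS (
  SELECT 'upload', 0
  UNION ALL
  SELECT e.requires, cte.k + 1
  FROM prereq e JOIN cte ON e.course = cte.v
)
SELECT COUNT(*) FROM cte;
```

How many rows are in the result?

9

Base: (upload, k=0).
Iteration 1: edges from {upload} -> (build, k=1), (fetch, k=1), (release, k=1), (tag, k=1).
Iteration 2: edges from {build,fetch,release,tag} -> (index, k=2), (release, k=2), (tag, k=2).
Iteration 3: edges from {index,release,tag} -> (index, k=3).
Iteration 4: no outgoing edges from {index}; recursion stops.
Total rows emitted: 9.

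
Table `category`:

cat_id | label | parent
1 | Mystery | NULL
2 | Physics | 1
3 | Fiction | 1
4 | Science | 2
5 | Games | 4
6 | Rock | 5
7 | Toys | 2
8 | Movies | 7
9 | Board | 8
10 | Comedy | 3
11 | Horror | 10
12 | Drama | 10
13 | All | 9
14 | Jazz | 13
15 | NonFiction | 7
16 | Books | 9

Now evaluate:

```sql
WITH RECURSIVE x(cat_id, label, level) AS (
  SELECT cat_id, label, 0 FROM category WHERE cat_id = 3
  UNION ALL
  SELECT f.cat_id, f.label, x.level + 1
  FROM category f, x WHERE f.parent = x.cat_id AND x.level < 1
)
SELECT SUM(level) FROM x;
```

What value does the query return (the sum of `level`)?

1

Base: cat_id=3 (Fiction) at level 0.
Iteration 1: rows with parent in {3} -> Comedy (id 10, level 1).
Iteration 2: level < 1 fails for all current rows; recursion stops.
SUM(level) = 0 + 1 = 1.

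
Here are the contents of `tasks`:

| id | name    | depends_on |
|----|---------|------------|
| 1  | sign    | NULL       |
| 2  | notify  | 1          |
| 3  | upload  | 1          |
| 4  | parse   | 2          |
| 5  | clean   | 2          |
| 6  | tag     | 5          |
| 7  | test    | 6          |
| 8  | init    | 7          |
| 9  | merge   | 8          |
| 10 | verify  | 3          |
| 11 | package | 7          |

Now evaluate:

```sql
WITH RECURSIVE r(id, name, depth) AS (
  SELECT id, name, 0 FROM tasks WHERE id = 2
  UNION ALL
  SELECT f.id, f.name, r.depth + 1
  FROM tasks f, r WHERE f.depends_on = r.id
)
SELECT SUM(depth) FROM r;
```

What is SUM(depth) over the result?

20

Base: id=2 (notify) at depth 0.
Iteration 1: rows with depends_on in {2} -> parse (id 4, depth 1), clean (id 5, depth 1).
Iteration 2: rows with depends_on in {4,5} -> tag (id 6, depth 2).
Iteration 3: rows with depends_on in {6} -> test (id 7, depth 3).
Iteration 4: rows with depends_on in {7} -> init (id 8, depth 4), package (id 11, depth 4).
Iteration 5: rows with depends_on in {8,11} -> merge (id 9, depth 5).
Iteration 6: no rows with depends_on in {9}; recursion stops.
SUM(depth) = 0 + 1 + 1 + 2 + 3 + 4 + 4 + 5 = 20.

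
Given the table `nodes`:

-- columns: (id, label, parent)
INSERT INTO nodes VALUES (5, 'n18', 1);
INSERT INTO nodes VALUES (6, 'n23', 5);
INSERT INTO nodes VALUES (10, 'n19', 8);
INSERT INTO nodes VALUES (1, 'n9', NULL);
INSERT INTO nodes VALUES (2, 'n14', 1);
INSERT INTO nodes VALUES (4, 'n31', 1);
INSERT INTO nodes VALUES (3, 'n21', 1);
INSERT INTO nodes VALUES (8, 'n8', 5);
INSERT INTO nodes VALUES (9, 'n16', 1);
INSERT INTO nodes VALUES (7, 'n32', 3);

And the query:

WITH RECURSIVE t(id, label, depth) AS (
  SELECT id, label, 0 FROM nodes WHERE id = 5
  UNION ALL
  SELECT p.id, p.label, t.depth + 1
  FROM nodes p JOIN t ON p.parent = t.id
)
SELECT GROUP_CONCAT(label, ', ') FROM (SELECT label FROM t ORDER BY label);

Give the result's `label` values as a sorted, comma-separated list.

Base: id=5 (n18) at depth 0.
Iteration 1: rows with parent in {5} -> n23 (id 6, depth 1), n8 (id 8, depth 1).
Iteration 2: rows with parent in {6,8} -> n19 (id 10, depth 2).
Iteration 3: no rows with parent in {10}; recursion stops.

n18, n19, n23, n8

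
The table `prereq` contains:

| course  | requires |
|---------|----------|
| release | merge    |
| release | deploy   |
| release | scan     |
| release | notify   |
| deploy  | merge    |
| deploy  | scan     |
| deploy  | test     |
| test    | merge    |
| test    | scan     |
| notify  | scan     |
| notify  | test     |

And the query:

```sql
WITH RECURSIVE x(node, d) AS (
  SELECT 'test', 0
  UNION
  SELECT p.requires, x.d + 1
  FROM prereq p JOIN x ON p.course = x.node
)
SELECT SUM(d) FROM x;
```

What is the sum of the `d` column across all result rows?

Base: (test, d=0).
Iteration 1: edges from {test} -> (merge, d=1), (scan, d=1).
Iteration 2: no outgoing edges from {merge,scan}; recursion stops.
SUM(d) = 0 + 1 + 1 = 2.

2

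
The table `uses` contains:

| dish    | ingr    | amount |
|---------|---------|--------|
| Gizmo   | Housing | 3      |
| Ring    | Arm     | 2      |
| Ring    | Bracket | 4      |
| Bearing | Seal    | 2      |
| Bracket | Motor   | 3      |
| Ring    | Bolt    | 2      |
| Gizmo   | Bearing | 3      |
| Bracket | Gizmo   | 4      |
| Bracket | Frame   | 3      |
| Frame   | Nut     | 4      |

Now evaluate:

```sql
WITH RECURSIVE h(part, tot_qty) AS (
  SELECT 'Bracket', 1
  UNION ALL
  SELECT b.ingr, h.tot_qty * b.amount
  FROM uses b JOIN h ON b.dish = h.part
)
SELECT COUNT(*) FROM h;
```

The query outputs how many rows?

Base: (Bracket, tot_qty=1).
Iteration 1: components of {Bracket} -> Frame = 1*3 = 3, Gizmo = 1*4 = 4, Motor = 1*3 = 3.
Iteration 2: components of {Frame,Gizmo,Motor} -> Bearing = 4*3 = 12, Housing = 4*3 = 12, Nut = 3*4 = 12.
Iteration 3: components of {Bearing,Housing,Nut} -> Seal = 12*2 = 24.
Iteration 4: no further components; recursion stops.
Total rows emitted: 8.

8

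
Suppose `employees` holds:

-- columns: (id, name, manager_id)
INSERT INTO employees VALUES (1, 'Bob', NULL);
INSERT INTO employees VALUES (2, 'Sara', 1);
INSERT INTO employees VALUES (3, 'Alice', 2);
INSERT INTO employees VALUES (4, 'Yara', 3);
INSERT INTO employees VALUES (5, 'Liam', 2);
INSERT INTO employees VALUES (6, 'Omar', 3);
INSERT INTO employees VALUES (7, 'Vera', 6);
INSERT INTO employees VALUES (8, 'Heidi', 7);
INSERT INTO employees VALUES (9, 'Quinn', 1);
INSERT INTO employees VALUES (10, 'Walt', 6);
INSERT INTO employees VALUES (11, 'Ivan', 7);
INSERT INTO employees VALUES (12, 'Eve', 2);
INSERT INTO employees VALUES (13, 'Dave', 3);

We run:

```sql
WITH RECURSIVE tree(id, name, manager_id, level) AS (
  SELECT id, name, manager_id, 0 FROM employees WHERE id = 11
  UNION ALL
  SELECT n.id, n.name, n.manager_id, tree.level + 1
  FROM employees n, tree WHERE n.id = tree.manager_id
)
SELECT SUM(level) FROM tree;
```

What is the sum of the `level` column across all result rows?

15

Base: id=11 (Ivan), manager_id=7, level 0.
Iteration 1: join on id=7 -> Vera (id 7, manager_id=6, level 1).
Iteration 2: join on id=6 -> Omar (id 6, manager_id=3, level 2).
Iteration 3: join on id=3 -> Alice (id 3, manager_id=2, level 3).
Iteration 4: join on id=2 -> Sara (id 2, manager_id=1, level 4).
Iteration 5: join on id=1 -> Bob (id 1, manager_id=NULL, level 5).
Iteration 6: manager_id is NULL; no match; recursion stops.
SUM(level) = 0 + 1 + 2 + 3 + 4 + 5 = 15.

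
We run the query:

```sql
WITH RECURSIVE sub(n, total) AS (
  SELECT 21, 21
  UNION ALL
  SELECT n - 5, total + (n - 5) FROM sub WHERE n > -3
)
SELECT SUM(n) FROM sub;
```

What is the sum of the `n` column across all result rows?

Base: n=21, total=21.
Iteration 1: 21 > -3 holds -> n = 21 - 5 = 16, total = 21 + 16 = 37.
Iteration 2: 16 > -3 holds -> n = 16 - 5 = 11, total = 37 + 11 = 48.
Iteration 3: 11 > -3 holds -> n = 11 - 5 = 6, total = 48 + 6 = 54.
Iteration 4: 6 > -3 holds -> n = 6 - 5 = 1, total = 54 + 1 = 55.
Iteration 5: 1 > -3 holds -> n = 1 - 5 = -4, total = 55 + -4 = 51.
Iteration 6: -4 > -3 fails; recursion stops.
SUM(n) = 21 + 16 + 11 + 6 + 1 + -4 = 51.

51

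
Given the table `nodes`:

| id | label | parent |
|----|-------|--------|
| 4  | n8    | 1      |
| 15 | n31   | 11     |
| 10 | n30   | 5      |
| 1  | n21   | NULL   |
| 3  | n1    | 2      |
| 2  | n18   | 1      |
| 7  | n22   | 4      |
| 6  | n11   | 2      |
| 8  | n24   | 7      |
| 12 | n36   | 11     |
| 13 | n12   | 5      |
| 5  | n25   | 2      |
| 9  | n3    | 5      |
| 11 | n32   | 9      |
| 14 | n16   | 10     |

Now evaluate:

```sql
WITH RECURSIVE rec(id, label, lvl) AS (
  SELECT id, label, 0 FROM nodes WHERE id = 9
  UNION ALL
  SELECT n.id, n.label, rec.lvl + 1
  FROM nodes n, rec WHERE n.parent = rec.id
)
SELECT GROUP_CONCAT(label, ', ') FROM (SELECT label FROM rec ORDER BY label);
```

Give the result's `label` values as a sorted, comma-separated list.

Base: id=9 (n3) at lvl 0.
Iteration 1: rows with parent in {9} -> n32 (id 11, lvl 1).
Iteration 2: rows with parent in {11} -> n36 (id 12, lvl 2), n31 (id 15, lvl 2).
Iteration 3: no rows with parent in {12,15}; recursion stops.

n3, n31, n32, n36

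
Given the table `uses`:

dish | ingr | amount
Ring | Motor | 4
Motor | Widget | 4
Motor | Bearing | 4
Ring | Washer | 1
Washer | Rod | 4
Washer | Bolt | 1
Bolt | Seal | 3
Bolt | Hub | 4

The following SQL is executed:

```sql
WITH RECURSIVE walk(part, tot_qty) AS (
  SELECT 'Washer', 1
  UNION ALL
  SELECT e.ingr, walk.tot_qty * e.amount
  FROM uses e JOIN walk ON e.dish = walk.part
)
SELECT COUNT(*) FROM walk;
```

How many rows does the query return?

5

Base: (Washer, tot_qty=1).
Iteration 1: components of {Washer} -> Bolt = 1*1 = 1, Rod = 1*4 = 4.
Iteration 2: components of {Bolt,Rod} -> Hub = 1*4 = 4, Seal = 1*3 = 3.
Iteration 3: no further components; recursion stops.
Total rows emitted: 5.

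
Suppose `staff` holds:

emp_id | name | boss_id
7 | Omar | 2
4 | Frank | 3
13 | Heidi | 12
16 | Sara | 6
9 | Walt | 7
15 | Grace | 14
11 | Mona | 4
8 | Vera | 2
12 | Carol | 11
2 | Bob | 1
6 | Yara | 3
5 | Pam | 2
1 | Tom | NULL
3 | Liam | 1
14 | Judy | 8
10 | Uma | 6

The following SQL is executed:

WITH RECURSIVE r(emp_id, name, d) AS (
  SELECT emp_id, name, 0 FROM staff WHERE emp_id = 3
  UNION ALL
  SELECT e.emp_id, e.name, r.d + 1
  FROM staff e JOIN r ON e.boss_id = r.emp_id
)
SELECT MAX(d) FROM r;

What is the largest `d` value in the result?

4

Base: emp_id=3 (Liam) at d 0.
Iteration 1: rows with boss_id in {3} -> Frank (id 4, d 1), Yara (id 6, d 1).
Iteration 2: rows with boss_id in {4,6} -> Uma (id 10, d 2), Mona (id 11, d 2), Sara (id 16, d 2).
Iteration 3: rows with boss_id in {10,11,16} -> Carol (id 12, d 3).
Iteration 4: rows with boss_id in {12} -> Heidi (id 13, d 4).
Iteration 5: no rows with boss_id in {13}; recursion stops.
d values: 0, 1, 1, 2, 2, 2, 3, 4; the maximum is 4.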